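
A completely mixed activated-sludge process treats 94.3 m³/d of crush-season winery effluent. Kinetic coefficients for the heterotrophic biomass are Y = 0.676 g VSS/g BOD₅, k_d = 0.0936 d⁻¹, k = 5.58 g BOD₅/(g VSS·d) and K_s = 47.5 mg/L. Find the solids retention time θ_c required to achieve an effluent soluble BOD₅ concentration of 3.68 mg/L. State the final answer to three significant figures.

θ_c ≈ 5.63 d

From 1/θ_c = Y·k·S/(K_s + S) − k_d: Y·k·S/(K_s+S) = 0.676 × 5.58 × 3.68 / (47.5 + 3.68) = 0.2712 d⁻¹.
1/θ_c = 0.2712 − 0.0936 = 0.1776 d⁻¹, so θ_c = 5.630 d.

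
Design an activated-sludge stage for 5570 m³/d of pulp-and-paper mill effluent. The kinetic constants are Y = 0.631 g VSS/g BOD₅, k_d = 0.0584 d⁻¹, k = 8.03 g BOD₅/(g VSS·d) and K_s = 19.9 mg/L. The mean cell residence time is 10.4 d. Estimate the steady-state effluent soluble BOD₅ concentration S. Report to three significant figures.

For a completely mixed reactor with recycle the Lawrence–McCarty relation gives S = K_s·(1 + k_d·θ_c) / [θ_c·(Y·k − k_d) − 1] = 19.9 × (1 + 0.0584 × 10.4) / [10.4 × (0.631 × 8.03 − 0.0584) − 1] = 31.99 / 51.09 = 0.6261 mg/L.

S ≈ 0.626 mg/L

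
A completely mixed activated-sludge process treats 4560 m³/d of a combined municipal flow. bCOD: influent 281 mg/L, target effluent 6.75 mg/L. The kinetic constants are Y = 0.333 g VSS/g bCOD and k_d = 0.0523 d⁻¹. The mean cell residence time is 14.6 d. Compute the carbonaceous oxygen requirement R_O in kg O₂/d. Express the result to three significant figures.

Correct the yield for decay: Y_obs = Y/(1 + k_d θ_c) = 0.333 / (1 + 0.0523 × 14.6) = 0.333 / 1.764 = 0.1888.
Q·(S₀ − S) = 4560 × (281 − 6.75) × 10⁻³ = 1251 kg/d removed.
Net sludge production P_X = 0.1888 × 1251 = 236.1 kg VSS/d.
Carbonaceous O₂ demand = substrate oxidised − cell-mass equivalent = 1251 − 1.42 × 236.1 = 915.3 kg O₂/d.

R_O ≈ 915 kg O₂/d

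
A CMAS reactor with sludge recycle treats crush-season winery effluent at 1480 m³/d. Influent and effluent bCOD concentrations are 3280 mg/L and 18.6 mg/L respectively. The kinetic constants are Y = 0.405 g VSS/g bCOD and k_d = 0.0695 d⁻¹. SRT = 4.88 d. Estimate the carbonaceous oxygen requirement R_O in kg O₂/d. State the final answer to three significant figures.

R_O ≈ 2750 kg O₂/d

Observed yield with endogenous decay: Y_obs = Y / (1 + k_d·θ_c) = 0.405 / (1 + 0.0695 × 4.88) = 0.405 / 1.339 = 0.3024 g VSS/g bCOD.
Q·(S₀ − S) = 1480 × (3280 − 18.6) × 10⁻³ = 4827 kg/d removed.
Biomass synthesised: P_X = Y_obs × 4827 = 1460 kg VSS/d.
Carbonaceous O₂ demand = substrate oxidised − cell-mass equivalent = 4827 − 1.42 × 1460 = 2754 kg O₂/d.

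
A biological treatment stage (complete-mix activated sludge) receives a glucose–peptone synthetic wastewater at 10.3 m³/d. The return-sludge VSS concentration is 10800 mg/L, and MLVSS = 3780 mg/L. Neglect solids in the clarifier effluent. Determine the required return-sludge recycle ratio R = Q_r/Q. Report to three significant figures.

R ≈ 0.538

Solids balance on the clarifier gives (1+R)X = R·X_r, so R = X/(X_r − X) = 3780 / (10800 − 3780) = 0.5385.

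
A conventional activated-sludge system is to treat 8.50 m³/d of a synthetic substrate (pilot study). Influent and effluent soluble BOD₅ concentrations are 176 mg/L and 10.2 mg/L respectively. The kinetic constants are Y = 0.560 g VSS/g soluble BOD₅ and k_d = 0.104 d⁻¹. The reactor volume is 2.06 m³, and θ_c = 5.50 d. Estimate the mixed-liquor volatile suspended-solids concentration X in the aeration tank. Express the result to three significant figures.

X ≈ 1340 mg/L

Solving the biomass balance for X: X = Y Q (S₀−S) θ_c / [V (1+k_d θ_c)] = 0.560 × 8.50 × (176 − 10.2) × 5.50 / [2.06 × (1 + 0.104 × 5.50)] = 1340 mg/L.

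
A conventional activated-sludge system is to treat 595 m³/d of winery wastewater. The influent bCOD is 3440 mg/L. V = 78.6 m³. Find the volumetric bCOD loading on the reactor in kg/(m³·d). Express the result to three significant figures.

L_v ≈ 26.0 kg bCOD/(m³·d)

Volumetric loading L_v = Q·S₀ / V = 595 × 3440 g/m³ / 78.60 m³ = 26041 g/(m³·d) = 26.04 kg bCOD/(m³·d).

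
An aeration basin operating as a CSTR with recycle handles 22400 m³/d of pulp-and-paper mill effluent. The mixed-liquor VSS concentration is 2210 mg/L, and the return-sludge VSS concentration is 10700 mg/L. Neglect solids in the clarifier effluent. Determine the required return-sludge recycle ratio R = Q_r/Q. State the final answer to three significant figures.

R ≈ 0.260

Mass balance around the secondary clarifier (neglecting effluent solids): R = X / (X_r − X) = 2210 / (10700 − 2210) = 0.2603.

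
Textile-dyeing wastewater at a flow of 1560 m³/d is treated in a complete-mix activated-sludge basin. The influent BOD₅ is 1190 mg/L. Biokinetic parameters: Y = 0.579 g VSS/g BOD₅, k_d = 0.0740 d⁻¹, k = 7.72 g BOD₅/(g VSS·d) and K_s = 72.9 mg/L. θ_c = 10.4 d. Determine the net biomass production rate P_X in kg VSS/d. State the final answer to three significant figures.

P_X ≈ 606 kg VSS/d

Effluent substrate depends only on kinetics and SRT: S = K_s(1 + k_d θ_c) / [θ_c(Yk − k_d) − 1] = 72.9 × (1 + 0.0740 × 10.4) / [10.4 × (0.579 × 7.72 − 0.0740) − 1] = 129.0 / 44.72 = 2.885 mg/L.
Correct the yield for decay: Y_obs = Y/(1 + k_d θ_c) = 0.579 / (1 + 0.0740 × 10.4) = 0.579 / 1.770 = 0.3272.
Mass of BOD₅ removed per day: Q(S₀ − S) = 1560 × 1187 g/m³ = 1852 kg/d.
Net biomass production P_X = Y_obs × Q·(S₀ − S) = 0.3272 × 1852 = 605.9 kg VSS/d.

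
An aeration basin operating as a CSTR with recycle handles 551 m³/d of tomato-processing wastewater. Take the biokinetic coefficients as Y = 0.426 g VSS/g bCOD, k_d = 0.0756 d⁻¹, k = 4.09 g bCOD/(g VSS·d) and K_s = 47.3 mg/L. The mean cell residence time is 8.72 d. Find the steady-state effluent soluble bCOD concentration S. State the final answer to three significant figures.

Effluent substrate depends only on kinetics and SRT: S = K_s(1 + k_d θ_c) / [θ_c(Yk − k_d) − 1] = 47.3 × (1 + 0.0756 × 8.72) / [8.72 × (0.426 × 4.09 − 0.0756) − 1] = 78.48 / 13.53 = 5.799 mg/L.

S ≈ 5.80 mg/L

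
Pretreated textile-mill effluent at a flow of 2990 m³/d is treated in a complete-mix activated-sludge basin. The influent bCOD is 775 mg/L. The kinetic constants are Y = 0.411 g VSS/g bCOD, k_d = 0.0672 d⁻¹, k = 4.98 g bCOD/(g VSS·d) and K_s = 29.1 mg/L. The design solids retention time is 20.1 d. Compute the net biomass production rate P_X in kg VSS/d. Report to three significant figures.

P_X ≈ 404 kg VSS/d

For a completely mixed reactor with recycle the Lawrence–McCarty relation gives S = K_s·(1 + k_d·θ_c) / [θ_c·(Y·k − k_d) − 1] = 29.1 × (1 + 0.0672 × 20.1) / [20.1 × (0.411 × 4.98 − 0.0672) − 1] = 68.41 / 38.79 = 1.764 mg/L.
Correct the yield for decay: Y_obs = Y/(1 + k_d θ_c) = 0.411 / (1 + 0.0672 × 20.1) = 0.411 / 2.351 = 0.1748.
ΔS = 775 − 1.76 = 773.2 mg/L, so the substrate removal rate is 2990 × 773.2/1000 = 2312 kg bCOD/d.
So the net sludge growth is P_X = 0.1748 × 2312 = 404.2 kg VSS/d.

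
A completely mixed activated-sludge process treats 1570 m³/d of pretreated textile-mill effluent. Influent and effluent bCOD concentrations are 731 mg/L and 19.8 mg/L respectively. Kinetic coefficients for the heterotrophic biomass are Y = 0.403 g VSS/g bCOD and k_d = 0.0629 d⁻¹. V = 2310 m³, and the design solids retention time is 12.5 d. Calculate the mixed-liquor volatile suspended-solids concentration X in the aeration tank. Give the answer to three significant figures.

Solving the biomass balance for X: X = Y Q (S₀−S) θ_c / [V (1+k_d θ_c)] = 0.403 × 1570 × (731 − 19.8) × 12.5 / [2310 × (1 + 0.0629 × 12.5)] = 1363 mg/L.

X ≈ 1360 mg/L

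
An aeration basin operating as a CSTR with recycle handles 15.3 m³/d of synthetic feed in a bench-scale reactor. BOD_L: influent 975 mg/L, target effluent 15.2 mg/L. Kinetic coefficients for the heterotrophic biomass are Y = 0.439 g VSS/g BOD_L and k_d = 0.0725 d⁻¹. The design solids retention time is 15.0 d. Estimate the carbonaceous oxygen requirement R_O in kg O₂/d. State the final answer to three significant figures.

The observed yield is Y_obs = Y/(1 + k_d·θ_c) = 0.439 / (1 + 0.0725 × 15.0) = 0.439 / 2.087 = 0.2103 g VSS per g BOD_L removed.
Mass of BOD_L removed per day: Q(S₀ − S) = 15.3 × 959.8 g/m³ = 14.68 kg/d.
P_X = Y_obs·Q·(S₀ − S) = 0.2103 × 14.68 = 3.088 kg VSS/d.
R_O = Q·(S₀ − S) − 1.42·P_X = 14.68 − 1.42 × 3.088 = 10.30 kg O₂/d.

R_O ≈ 10.3 kg O₂/d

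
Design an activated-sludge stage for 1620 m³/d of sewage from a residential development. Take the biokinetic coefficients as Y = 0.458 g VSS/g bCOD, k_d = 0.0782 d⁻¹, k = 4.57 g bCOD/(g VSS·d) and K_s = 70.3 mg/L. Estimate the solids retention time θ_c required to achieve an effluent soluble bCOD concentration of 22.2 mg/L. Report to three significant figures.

θ_c ≈ 2.36 d

Specific growth rate at S = 22.2 mg/L: μ = YkS/(K_s+S) = 0.458·4.57·22.2/(70.3+22.2) = 0.5023 d⁻¹.
θ_c = 1/(μ − k_d) = 1/(0.5023 − 0.0782) = 1/0.4241 = 2.358 d.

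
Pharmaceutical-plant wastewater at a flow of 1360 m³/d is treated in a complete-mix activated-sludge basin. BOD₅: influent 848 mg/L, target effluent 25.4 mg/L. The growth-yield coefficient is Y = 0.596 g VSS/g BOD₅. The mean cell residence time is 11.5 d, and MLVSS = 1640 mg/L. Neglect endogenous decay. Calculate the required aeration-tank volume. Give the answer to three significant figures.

V ≈ 4680 m³

V·X = Y·Q·ΔS·θ_c gives V = 0.596 × 1360 × (848 − 25.4) × 11.5 / 1640 = 4675 m³.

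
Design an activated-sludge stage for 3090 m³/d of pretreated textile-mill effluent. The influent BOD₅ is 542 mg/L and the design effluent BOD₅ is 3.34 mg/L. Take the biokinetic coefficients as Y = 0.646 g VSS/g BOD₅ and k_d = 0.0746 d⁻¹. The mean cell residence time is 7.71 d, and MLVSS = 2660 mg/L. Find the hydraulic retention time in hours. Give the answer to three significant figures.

Steady-state biomass mass balance: V·X·(1 + k_d·θ_c) = Y·Q·(S₀ − S)·θ_c, so V = 0.646 × 3090 × (542 − 3.34) × 7.71 / [2660 × (1 + 0.0746 × 7.71)] = 8.29×10^6 / 4190 = 1979 m³.
Hydraulic retention time τ = V/Q = 1979 / 3090 = 0.6403 d = 15.37 h.

τ ≈ 15.4 h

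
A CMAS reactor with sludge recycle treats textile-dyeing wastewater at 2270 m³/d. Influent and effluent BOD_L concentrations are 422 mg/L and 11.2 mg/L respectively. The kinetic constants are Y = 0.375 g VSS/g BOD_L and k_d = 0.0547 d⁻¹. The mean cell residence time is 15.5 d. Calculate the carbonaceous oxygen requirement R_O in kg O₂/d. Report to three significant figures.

R_O ≈ 664 kg O₂/d

Observed yield with endogenous decay: Y_obs = Y / (1 + k_d·θ_c) = 0.375 / (1 + 0.0547 × 15.5) = 0.375 / 1.848 = 0.2029 g VSS/g BOD_L.
Q·(S₀ − S) = 2270 × (422 − 11.2) × 10⁻³ = 932.5 kg/d removed.
Biomass synthesised: P_X = Y_obs × 932.5 = 189.2 kg VSS/d.
R_O = Q·ΔS − 1.42 P_X = 932.5 − 268.7 = 663.8 kg O₂/d.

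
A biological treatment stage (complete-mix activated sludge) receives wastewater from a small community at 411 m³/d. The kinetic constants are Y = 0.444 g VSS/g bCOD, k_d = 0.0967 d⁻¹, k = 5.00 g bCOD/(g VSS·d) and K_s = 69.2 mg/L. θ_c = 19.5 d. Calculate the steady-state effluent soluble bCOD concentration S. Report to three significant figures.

S ≈ 4.94 mg/L

Effluent substrate depends only on kinetics and SRT: S = K_s(1 + k_d θ_c) / [θ_c(Yk − k_d) − 1] = 69.2 × (1 + 0.0967 × 19.5) / [19.5 × (0.444 × 5.00 − 0.0967) − 1] = 199.7 / 40.40 = 4.942 mg/L.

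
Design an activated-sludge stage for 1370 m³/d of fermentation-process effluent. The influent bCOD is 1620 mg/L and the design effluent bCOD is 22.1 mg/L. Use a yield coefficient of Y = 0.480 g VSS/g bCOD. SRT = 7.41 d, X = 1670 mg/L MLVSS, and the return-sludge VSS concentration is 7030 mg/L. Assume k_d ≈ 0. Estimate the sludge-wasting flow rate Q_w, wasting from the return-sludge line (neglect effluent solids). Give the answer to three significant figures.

With k_d = 0 the design equation reduces to V = Y Q (S₀−S) θ_c / X = 0.480 × 1370 × (1620 − 22.1) × 7.41 / 1670 = 4662 m³.
θ_c = V·X/(Q_w·X_r) when wasting from the recycle, so Q_w = V·X/(θ_c·X_r) = 4662 × 1670 / (7.41 × 7030) = 149.5 m³/d.

Q_w ≈ 149 m³/d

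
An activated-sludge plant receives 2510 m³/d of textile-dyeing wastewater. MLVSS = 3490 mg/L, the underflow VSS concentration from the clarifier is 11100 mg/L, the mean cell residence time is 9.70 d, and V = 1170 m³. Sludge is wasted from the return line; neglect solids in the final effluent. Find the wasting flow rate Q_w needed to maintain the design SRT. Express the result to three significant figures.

Wasting from the return line (neglecting effluent solids): Q_w = V·X / (θ_c·X_r) = 1170 × 3490 / (9.70 × 11100) = 37.92 m³/d.

Q_w ≈ 37.9 m³/d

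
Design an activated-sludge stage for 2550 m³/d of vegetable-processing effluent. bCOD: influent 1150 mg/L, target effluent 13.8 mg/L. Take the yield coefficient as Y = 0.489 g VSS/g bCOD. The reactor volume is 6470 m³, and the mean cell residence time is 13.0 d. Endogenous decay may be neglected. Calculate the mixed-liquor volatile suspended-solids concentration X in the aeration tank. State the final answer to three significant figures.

From V·X = Y·Q·(S₀ − S)·θ_c (decay neglected): X = 0.489 × 2550 × (1150 − 13.8) × 13.0 / 6470 = 2847 mg/L.

X ≈ 2850 mg/L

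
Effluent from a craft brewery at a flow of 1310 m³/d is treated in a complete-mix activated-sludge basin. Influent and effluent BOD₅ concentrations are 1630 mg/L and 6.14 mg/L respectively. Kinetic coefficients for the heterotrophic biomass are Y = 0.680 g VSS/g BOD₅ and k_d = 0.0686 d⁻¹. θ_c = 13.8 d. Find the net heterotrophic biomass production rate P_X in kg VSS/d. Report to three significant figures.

P_X ≈ 743 kg VSS/d

Observed yield with endogenous decay: Y_obs = Y / (1 + k_d·θ_c) = 0.680 / (1 + 0.0686 × 13.8) = 0.680 / 1.947 = 0.3493 g VSS/g BOD₅.
Mass of BOD₅ removed per day: Q(S₀ − S) = 1310 × 1624 g/m³ = 2127 kg/d.
Biomass produced: P_X = Y_obs·Q·ΔS = 0.3493 × 2127 ≈ 743.1 kg VSS/d.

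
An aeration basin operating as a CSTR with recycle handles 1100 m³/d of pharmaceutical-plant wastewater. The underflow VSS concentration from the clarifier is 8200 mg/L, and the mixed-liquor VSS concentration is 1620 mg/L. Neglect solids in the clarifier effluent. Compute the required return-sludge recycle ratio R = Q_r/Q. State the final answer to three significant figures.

R ≈ 0.246

R = Q_r/Q = X/(X_r − X) = 1620 / (8200 − 1620) = 0.2462.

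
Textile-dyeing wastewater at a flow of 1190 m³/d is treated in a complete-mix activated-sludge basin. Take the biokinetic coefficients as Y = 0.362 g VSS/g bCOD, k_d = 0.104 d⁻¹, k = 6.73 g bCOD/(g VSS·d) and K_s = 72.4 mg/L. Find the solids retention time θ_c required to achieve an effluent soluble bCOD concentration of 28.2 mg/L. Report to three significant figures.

θ_c ≈ 1.73 d

At the target effluent, Y k S/(K_s+S) = 0.362×6.73×28.2/100.6 = 0.6829 d⁻¹.
Then 1/θ_c = μ − k_d = 0.6829 − 0.104 = 0.5789 d⁻¹, giving θ_c = 1.727 d.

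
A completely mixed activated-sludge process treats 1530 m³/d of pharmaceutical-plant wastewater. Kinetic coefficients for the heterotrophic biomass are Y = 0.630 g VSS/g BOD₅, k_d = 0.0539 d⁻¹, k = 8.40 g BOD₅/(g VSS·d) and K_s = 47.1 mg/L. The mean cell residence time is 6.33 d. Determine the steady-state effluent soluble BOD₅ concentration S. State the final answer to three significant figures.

S ≈ 1.96 mg/L

For a completely mixed reactor with recycle the Lawrence–McCarty relation gives S = K_s·(1 + k_d·θ_c) / [θ_c·(Y·k − k_d) − 1] = 47.1 × (1 + 0.0539 × 6.33) / [6.33 × (0.630 × 8.40 − 0.0539) − 1] = 63.17 / 32.16 = 1.964 mg/L.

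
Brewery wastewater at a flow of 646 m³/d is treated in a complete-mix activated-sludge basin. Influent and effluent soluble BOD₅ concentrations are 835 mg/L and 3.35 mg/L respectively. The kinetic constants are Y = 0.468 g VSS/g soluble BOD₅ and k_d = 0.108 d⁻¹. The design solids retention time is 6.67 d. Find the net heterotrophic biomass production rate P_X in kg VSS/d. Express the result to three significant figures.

P_X ≈ 146 kg VSS/d

The observed yield is Y_obs = Y/(1 + k_d·θ_c) = 0.468 / (1 + 0.108 × 6.67) = 0.468 / 1.720 = 0.2720 g VSS per g soluble BOD₅ removed.
ΔS = 835 − 3.35 = 831.6 mg/L, so the substrate removal rate is 646 × 831.6/1000 = 537.2 kg soluble BOD₅/d.
So the net sludge growth is P_X = 0.2720 × 537.2 = 146.2 kg VSS/d.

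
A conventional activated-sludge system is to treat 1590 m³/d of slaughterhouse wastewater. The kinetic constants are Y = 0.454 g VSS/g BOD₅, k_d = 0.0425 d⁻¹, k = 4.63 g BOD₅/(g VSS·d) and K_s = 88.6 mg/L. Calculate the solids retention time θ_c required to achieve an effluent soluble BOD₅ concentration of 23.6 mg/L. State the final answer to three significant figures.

θ_c ≈ 2.50 d

From 1/θ_c = Y·k·S/(K_s + S) − k_d: Y·k·S/(K_s+S) = 0.454 × 4.63 × 23.6 / (88.6 + 23.6) = 0.4421 d⁻¹.
Then 1/θ_c = μ − k_d = 0.4421 − 0.0425 = 0.3996 d⁻¹, giving θ_c = 2.502 d.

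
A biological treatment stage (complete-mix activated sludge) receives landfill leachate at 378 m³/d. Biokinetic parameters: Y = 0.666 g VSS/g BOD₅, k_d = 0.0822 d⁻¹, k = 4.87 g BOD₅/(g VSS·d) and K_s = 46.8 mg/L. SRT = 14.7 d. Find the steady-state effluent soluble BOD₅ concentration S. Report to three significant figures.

S ≈ 2.27 mg/L

From the Monod/SRT balance for a CMAS, S = K_s·(1+k_d θ_c)/[θ_c·(Y k − k_d) − 1] = 46.8 × (1 + 0.0822 × 14.7) / [14.7 × (0.666 × 4.87 − 0.0822) − 1] = 103.4 / 45.47 = 2.273 mg/L.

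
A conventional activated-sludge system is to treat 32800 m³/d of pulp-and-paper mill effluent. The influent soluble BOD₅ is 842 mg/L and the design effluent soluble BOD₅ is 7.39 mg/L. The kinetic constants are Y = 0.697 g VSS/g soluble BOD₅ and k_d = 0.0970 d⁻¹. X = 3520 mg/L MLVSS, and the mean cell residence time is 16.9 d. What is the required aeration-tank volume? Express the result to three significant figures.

V ≈ 34700 m³

Steady-state biomass mass balance: V·X·(1 + k_d·θ_c) = Y·Q·(S₀ − S)·θ_c, so V = 0.697 × 32800 × (842 − 7.39) × 16.9 / [3520 × (1 + 0.0970 × 16.9)] = 3.22×10^8 / 9290 = 34709 m³.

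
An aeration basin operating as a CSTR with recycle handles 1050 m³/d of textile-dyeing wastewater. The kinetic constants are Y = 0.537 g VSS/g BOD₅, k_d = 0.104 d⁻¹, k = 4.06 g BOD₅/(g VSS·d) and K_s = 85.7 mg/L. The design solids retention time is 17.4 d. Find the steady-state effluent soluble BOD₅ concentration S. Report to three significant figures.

S ≈ 6.85 mg/L

Effluent substrate depends only on kinetics and SRT: S = K_s(1 + k_d θ_c) / [θ_c(Yk − k_d) − 1] = 85.7 × (1 + 0.104 × 17.4) / [17.4 × (0.537 × 4.06 − 0.104) − 1] = 240.8 / 35.13 = 6.855 mg/L.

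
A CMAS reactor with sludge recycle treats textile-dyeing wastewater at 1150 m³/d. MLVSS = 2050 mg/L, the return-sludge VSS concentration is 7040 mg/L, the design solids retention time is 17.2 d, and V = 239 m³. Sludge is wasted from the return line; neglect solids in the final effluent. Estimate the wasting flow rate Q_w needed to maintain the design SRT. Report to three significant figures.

Q_w = (V·X)/(θ_c X_r) = 239.0 × 2050 / (17.2 × 7040) = 4.046 m³/d.

Q_w ≈ 4.05 m³/d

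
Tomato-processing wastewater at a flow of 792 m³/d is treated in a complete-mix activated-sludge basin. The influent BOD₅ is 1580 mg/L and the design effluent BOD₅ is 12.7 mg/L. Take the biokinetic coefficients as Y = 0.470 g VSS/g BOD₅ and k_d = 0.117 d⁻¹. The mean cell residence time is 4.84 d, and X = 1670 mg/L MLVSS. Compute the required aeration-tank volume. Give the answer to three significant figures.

V ≈ 1080 m³

From the SRT design equation V = Y Q (S₀−S) θ_c / [X (1 + k_d θ_c)] = 0.470 × 792 × (1580 − 12.7) × 4.84 / [1670 × (1 + 0.117 × 4.84)] = 2.82×10^6 / 2616 = 1080 m³.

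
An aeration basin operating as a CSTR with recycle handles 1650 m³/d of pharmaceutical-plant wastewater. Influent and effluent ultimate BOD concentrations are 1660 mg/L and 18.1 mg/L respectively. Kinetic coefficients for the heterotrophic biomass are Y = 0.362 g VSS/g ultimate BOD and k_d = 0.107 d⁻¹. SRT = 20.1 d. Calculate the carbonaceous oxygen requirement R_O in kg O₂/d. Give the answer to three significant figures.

Correct the yield for decay: Y_obs = Y/(1 + k_d θ_c) = 0.362 / (1 + 0.107 × 20.1) = 0.362 / 3.151 = 0.1149.
ΔS = 1660 − 18.1 = 1642 mg/L, so the substrate removal rate is 1650 × 1642/1000 = 2709 kg ultimate BOD/d.
Biomass synthesised: P_X = Y_obs × 2709 = 311.3 kg VSS/d.
R_O = Q·ΔS − 1.42 P_X = 2709 − 442.0 = 2267 kg O₂/d.

R_O ≈ 2270 kg O₂/d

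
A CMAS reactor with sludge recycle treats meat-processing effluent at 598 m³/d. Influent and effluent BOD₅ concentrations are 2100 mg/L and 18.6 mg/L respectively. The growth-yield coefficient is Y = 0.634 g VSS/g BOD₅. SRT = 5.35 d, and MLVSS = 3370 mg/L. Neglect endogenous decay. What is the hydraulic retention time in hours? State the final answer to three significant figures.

τ ≈ 50.3 h

Biomass mass balance (decay neglected): V·X = Y·Q·(S₀ − S)·θ_c, so V = 0.634 × 598 × (2100 − 18.6) × 5.35 / 3370 = 1253 m³.
τ = V/Q = 1253/598 = 2.095 d, or 50.28 h.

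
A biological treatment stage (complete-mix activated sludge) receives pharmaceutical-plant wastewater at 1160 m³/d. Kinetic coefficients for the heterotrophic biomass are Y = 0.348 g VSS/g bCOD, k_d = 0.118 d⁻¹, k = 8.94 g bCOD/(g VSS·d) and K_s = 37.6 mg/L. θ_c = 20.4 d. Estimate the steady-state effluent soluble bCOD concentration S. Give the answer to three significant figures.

For a completely mixed reactor with recycle the Lawrence–McCarty relation gives S = K_s·(1 + k_d·θ_c) / [θ_c·(Y·k − k_d) − 1] = 37.6 × (1 + 0.118 × 20.4) / [20.4 × (0.348 × 8.94 − 0.118) − 1] = 128.1 / 60.06 = 2.133 mg/L.

S ≈ 2.13 mg/L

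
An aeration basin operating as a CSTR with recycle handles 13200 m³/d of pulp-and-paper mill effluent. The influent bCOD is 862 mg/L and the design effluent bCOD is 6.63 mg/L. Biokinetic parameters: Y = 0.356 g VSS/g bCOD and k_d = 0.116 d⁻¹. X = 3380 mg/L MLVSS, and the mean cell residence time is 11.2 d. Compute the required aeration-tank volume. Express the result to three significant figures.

Rearranging the biomass balance for a CMAS with decay, V = Y·Q·ΔS·θ_c / [X·(1+k_d θ_c)] = 0.356 × 13200 × (862 − 6.63) × 11.2 / [3380 × (1 + 0.116 × 11.2)] = 4.5×10^7 / 7771 = 5793 m³.

V ≈ 5790 m³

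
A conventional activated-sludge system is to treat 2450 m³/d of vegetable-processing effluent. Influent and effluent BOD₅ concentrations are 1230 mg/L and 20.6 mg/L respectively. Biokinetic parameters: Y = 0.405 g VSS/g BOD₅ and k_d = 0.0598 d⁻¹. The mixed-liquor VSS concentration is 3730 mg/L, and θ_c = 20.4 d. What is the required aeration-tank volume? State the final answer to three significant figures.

V ≈ 2960 m³

Steady-state biomass mass balance: V·X·(1 + k_d·θ_c) = Y·Q·(S₀ − S)·θ_c, so V = 0.405 × 2450 × (1230 − 20.6) × 20.4 / [3730 × (1 + 0.0598 × 20.4)] = 2.45×10^7 / 8280 = 2956 m³.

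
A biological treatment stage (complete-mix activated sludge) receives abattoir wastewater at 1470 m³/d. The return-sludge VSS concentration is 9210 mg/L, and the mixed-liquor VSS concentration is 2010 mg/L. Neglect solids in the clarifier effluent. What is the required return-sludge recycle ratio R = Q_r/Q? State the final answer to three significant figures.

Solids balance on the clarifier gives (1+R)X = R·X_r, so R = X/(X_r − X) = 2010 / (9210 − 2010) = 0.2792.

R ≈ 0.279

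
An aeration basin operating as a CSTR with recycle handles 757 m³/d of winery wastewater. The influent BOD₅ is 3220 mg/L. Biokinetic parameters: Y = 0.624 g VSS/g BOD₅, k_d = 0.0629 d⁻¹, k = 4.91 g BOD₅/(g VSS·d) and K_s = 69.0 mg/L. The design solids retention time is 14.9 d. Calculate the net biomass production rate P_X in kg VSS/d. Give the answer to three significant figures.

Effluent substrate depends only on kinetics and SRT: S = K_s(1 + k_d θ_c) / [θ_c(Yk − k_d) − 1] = 69.0 × (1 + 0.0629 × 14.9) / [14.9 × (0.624 × 4.91 − 0.0629) − 1] = 133.7 / 43.71 = 3.058 mg/L.
Correct the yield for decay: Y_obs = Y/(1 + k_d θ_c) = 0.624 / (1 + 0.0629 × 14.9) = 0.624 / 1.937 = 0.3221.
Substrate removed = Q·(S₀ − S) = 757 m³/d × (3220 − 3.06) g/m³ = 2.44×10^6 g/d = 2435 kg/d.
P_X = Y_obs · Q(S₀ − S) = 0.3221 × 2435 = 784.4 kg VSS/d.

P_X ≈ 784 kg VSS/d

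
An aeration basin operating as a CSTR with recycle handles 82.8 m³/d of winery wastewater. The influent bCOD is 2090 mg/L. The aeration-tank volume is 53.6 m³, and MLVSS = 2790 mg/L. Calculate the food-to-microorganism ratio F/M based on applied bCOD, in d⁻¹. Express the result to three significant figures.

F/M = Q·S₀ / (V·X) = 82.8 × 2090 / (53.60 × 2790) = 1.157 g bCOD·(g VSS·d)⁻¹.

F/M ≈ 1.16 d⁻¹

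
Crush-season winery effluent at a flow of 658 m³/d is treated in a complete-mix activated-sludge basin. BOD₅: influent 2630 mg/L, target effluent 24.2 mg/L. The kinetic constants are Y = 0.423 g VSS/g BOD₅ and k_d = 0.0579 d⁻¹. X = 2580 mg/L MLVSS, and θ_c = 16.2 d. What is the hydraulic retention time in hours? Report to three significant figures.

τ ≈ 85.7 h

Rearranging the biomass balance for a CMAS with decay, V = Y·Q·ΔS·θ_c / [X·(1+k_d θ_c)] = 0.423 × 658 × (2630 − 24.2) × 16.2 / [2580 × (1 + 0.0579 × 16.2)] = 1.17×10^7 / 5000 = 2350 m³.
HRT = V/Q = 2350 m³ / 658 m³·d⁻¹ = 3.571 d × 24 = 85.71 h.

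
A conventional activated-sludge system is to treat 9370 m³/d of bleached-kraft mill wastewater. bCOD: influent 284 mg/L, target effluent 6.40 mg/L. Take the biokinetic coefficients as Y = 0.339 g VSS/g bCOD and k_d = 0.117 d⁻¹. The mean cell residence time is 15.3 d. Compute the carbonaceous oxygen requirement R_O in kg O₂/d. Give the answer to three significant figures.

Y_obs = Y / (1 + k_d θ_c) = 0.339 / (1 + 0.117 × 15.3) = 0.339 / 2.790 = 0.1215.
Mass of bCOD removed per day: Q(S₀ − S) = 9370 × 277.6 g/m³ = 2601 kg/d.
Net sludge production P_X = 0.1215 × 2601 = 316.0 kg VSS/d.
Carbonaceous O₂ demand = substrate oxidised − cell-mass equivalent = 2601 − 1.42 × 316.0 = 2152 kg O₂/d.

R_O ≈ 2150 kg O₂/d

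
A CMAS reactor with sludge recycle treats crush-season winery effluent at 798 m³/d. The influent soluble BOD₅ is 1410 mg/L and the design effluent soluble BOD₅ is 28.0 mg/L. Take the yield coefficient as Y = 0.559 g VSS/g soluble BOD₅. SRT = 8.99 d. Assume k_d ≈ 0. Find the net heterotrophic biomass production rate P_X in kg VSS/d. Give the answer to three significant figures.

P_X ≈ 616 kg VSS/d

No decay correction is needed, so Y_obs = Y = 0.559.
ΔS = 1410 − 28.0 = 1382 mg/L, so the substrate removal rate is 798 × 1382/1000 = 1103 kg soluble BOD₅/d.
P_X = Y_obs · Q(S₀ − S) = 0.5590 × 1103 = 616.5 kg VSS/d.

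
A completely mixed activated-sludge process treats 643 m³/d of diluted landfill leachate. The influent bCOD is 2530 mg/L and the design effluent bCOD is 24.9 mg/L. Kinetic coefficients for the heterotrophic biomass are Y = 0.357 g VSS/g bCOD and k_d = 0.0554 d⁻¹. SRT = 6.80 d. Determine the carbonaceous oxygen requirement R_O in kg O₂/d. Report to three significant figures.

R_O ≈ 1020 kg O₂/d

Y_obs = Y / (1 + k_d θ_c) = 0.357 / (1 + 0.0554 × 6.80) = 0.357 / 1.377 = 0.2593.
Substrate removed = Q·(S₀ − S) = 643 m³/d × (2530 − 24.9) g/m³ = 1.61×10^6 g/d = 1611 kg/d.
Biomass synthesised: P_X = Y_obs × 1611 = 417.7 kg VSS/d.
Carbonaceous O₂ demand = substrate oxidised − cell-mass equivalent = 1611 − 1.42 × 417.7 = 1018 kg O₂/d.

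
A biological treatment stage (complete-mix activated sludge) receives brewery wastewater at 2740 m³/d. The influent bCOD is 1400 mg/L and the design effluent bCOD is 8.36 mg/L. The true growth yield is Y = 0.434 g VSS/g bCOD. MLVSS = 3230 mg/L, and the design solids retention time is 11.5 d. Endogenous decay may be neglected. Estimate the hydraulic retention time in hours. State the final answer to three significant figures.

Biomass mass balance (decay neglected): V·X = Y·Q·(S₀ − S)·θ_c, so V = 0.434 × 2740 × (1400 − 8.36) × 11.5 / 3230 = 5892 m³.
τ = V/Q = 5892/2740 = 2.150 d, or 51.61 h.

τ ≈ 51.6 h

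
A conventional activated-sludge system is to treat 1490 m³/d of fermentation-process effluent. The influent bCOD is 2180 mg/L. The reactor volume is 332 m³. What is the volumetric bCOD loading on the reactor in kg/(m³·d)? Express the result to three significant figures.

L_v ≈ 9.78 kg bCOD/(m³·d)

L_v = Q S₀ / V = 1490 × 2180 × 10⁻³ / 332.0 = 9.784 kg/(m³·d).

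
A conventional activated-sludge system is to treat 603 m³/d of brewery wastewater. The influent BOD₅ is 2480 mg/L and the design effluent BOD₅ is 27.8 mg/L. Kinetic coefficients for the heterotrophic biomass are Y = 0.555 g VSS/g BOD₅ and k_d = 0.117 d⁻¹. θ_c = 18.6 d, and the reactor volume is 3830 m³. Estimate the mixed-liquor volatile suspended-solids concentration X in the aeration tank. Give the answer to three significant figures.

X ≈ 1250 mg/L

Solving the biomass balance for X: X = Y Q (S₀−S) θ_c / [V (1+k_d θ_c)] = 0.555 × 603 × (2480 − 27.8) × 18.6 / [3830 × (1 + 0.117 × 18.6)] = 1255 mg/L.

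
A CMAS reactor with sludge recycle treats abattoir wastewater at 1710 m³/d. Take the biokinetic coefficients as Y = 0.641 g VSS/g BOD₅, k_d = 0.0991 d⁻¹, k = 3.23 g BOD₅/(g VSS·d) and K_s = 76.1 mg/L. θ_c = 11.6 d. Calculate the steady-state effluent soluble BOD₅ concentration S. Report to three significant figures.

S ≈ 7.48 mg/L

Effluent substrate depends only on kinetics and SRT: S = K_s(1 + k_d θ_c) / [θ_c(Yk − k_d) − 1] = 76.1 × (1 + 0.0991 × 11.6) / [11.6 × (0.641 × 3.23 − 0.0991) − 1] = 163.6 / 21.87 = 7.481 mg/L.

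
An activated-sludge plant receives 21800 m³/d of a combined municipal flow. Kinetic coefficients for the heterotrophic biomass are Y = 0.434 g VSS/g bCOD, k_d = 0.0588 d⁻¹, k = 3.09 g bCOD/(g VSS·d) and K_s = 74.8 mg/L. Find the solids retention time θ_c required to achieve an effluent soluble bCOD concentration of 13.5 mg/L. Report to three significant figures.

θ_c ≈ 6.84 d

From 1/θ_c = Y·k·S/(K_s + S) − k_d: Y·k·S/(K_s+S) = 0.434 × 3.09 × 13.5 / (74.8 + 13.5) = 0.2050 d⁻¹.
Then 1/θ_c = μ − k_d = 0.2050 − 0.0588 = 0.1462 d⁻¹, giving θ_c = 6.838 d.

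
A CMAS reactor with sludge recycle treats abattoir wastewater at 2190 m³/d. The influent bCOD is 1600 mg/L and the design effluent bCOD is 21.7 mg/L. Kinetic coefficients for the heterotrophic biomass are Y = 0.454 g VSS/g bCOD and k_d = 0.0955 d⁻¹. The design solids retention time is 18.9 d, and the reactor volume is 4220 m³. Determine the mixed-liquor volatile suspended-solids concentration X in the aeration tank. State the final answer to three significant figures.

X = Y·Q·ΔS·θ_c / [V·(1 + k_d θ_c)] = 0.454 × 2190 × (1600 − 21.7) × 18.9 / [4220 × (1 + 0.0955 × 18.9)] = 2506 mg/L.

X ≈ 2510 mg/L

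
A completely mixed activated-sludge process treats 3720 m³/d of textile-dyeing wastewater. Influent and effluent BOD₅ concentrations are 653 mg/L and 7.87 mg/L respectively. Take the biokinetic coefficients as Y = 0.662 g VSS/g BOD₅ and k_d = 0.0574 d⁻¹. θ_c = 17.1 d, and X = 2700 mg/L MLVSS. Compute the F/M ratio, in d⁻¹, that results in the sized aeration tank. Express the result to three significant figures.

F/M ≈ 0.177 d⁻¹

From the SRT design equation V = Y Q (S₀−S) θ_c / [X (1 + k_d θ_c)] = 0.662 × 3720 × (653 − 7.87) × 17.1 / [2700 × (1 + 0.0574 × 17.1)] = 2.72×10^7 / 5350 = 5078 m³.
Food-to-microorganism ratio F/M = Q S₀ / (V X) = 3720 × 653 / (5078 × 2700) = 0.1772 d⁻¹.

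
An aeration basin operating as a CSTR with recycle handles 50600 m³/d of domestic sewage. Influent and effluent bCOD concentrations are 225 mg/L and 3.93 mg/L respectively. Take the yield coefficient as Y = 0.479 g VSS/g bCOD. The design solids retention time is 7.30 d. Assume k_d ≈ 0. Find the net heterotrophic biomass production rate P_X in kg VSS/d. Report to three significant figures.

P_X ≈ 5360 kg VSS/d

No decay correction is needed, so Y_obs = Y = 0.479.
Q·(S₀ − S) = 50600 × (225 − 3.93) × 10⁻³ = 11186 kg/d removed.
Biomass produced: P_X = Y_obs·Q·ΔS = 0.4790 × 11186 ≈ 5358 kg VSS/d.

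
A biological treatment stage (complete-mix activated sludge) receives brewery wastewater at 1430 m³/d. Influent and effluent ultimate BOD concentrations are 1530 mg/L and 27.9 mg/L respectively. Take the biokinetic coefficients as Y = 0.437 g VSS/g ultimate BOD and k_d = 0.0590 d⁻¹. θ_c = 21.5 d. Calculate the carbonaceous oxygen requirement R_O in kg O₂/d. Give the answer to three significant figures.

Y_obs = Y / (1 + k_d θ_c) = 0.437 / (1 + 0.0590 × 21.5) = 0.437 / 2.268 = 0.1926.
ΔS = 1530 − 27.9 = 1502 mg/L, so the substrate removal rate is 1430 × 1502/1000 = 2148 kg ultimate BOD/d.
Biomass synthesised: P_X = Y_obs × 2148 = 413.8 kg VSS/d.
R_O = Q·ΔS − 1.42 P_X = 2148 − 587.6 = 1560 kg O₂/d.

R_O ≈ 1560 kg O₂/d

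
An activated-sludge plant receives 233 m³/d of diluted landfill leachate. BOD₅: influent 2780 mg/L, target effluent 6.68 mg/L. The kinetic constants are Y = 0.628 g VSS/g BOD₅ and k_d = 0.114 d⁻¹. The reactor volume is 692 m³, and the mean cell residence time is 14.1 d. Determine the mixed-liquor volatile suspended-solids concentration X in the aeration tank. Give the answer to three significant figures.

From V·X·(1 + k_d·θ_c) = Y·Q·(S₀ − S)·θ_c: X = 0.628 × 233 × (2780 − 6.68) × 14.1 / [692 × (1 + 0.114 × 14.1)] = 3171 mg/L.

X ≈ 3170 mg/L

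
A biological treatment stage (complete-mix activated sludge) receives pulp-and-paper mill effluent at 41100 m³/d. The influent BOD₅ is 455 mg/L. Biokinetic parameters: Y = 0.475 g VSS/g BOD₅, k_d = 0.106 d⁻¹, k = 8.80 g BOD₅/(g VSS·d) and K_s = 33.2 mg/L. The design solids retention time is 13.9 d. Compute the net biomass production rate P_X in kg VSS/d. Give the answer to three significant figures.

For a completely mixed reactor with recycle the Lawrence–McCarty relation gives S = K_s·(1 + k_d·θ_c) / [θ_c·(Y·k − k_d) − 1] = 33.2 × (1 + 0.106 × 13.9) / [13.9 × (0.475 × 8.80 − 0.106) − 1] = 82.12 / 55.63 = 1.476 mg/L.
Correct the yield for decay: Y_obs = Y/(1 + k_d θ_c) = 0.475 / (1 + 0.106 × 13.9) = 0.475 / 2.473 = 0.1920.
Q·(S₀ − S) = 41100 × (455 − 1.48) × 10⁻³ = 18640 kg/d removed.
Net biomass production P_X = Y_obs × Q·(S₀ − S) = 0.1920 × 18640 = 3580 kg VSS/d.

P_X ≈ 3580 kg VSS/d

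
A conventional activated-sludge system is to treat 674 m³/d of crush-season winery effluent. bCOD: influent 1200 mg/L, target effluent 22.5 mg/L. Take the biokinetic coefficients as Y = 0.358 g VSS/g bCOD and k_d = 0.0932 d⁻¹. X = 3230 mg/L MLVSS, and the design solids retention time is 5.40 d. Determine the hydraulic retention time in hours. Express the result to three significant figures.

Rearranging the biomass balance for a CMAS with decay, V = Y·Q·ΔS·θ_c / [X·(1+k_d θ_c)] = 0.358 × 674 × (1200 − 22.5) × 5.40 / [3230 × (1 + 0.0932 × 5.40)] = 1.53×10^6 / 4856 = 316.0 m³.
HRT = V/Q = 316.0 m³ / 674 m³·d⁻¹ = 0.4688 d × 24 = 11.25 h.

τ ≈ 11.3 h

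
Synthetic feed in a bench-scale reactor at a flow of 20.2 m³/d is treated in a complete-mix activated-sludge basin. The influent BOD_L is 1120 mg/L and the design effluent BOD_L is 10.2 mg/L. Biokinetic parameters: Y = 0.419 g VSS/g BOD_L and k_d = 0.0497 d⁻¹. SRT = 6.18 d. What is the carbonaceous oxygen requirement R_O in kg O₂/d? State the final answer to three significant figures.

Observed yield with endogenous decay: Y_obs = Y / (1 + k_d·θ_c) = 0.419 / (1 + 0.0497 × 6.18) = 0.419 / 1.307 = 0.3205 g VSS/g BOD_L.
ΔS = 1120 − 10.2 = 1110 mg/L, so the substrate removal rate is 20.2 × 1110/1000 = 22.42 kg BOD_L/d.
Net sludge production P_X = 0.3205 × 22.42 = 7.186 kg VSS/d.
R_O = Q·ΔS − 1.42 P_X = 22.42 − 10.20 = 12.21 kg O₂/d.

R_O ≈ 12.2 kg O₂/d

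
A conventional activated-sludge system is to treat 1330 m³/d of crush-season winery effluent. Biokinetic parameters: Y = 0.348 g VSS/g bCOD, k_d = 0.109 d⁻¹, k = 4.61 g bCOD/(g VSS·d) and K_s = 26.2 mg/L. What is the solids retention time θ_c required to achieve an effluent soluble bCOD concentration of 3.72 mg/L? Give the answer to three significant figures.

θ_c ≈ 11.1 d

Specific growth rate at S = 3.72 mg/L: μ = YkS/(K_s+S) = 0.348·4.61·3.72/(26.2+3.72) = 0.1995 d⁻¹.
θ_c = 1/(μ − k_d) = 1/(0.1995 − 0.109) = 1/0.09046 = 11.05 d.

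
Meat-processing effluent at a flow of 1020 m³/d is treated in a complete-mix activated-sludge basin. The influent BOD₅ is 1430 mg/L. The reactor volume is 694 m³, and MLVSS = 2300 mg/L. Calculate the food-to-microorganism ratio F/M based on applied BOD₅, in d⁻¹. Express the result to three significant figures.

F/M ≈ 0.914 d⁻¹

F/M = applied load / biomass = Q·S₀/(V·X) = 1020 × 1430 / (694.0 × 2300) = 0.9138 d⁻¹.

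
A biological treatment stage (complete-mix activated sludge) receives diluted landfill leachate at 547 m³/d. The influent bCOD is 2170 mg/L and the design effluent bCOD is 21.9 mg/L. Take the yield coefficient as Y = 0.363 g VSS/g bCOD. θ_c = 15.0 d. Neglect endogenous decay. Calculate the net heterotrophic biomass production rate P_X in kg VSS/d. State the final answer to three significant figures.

P_X ≈ 427 kg VSS/d

With endogenous decay neglected, the observed yield equals the true yield: Y_obs = Y = 0.363 g VSS/g bCOD.
ΔS = 2170 − 21.9 = 2148 mg/L, so the substrate removal rate is 547 × 2148/1000 = 1175 kg bCOD/d.
Biomass produced: P_X = Y_obs·Q·ΔS = 0.3630 × 1175 ≈ 426.5 kg VSS/d.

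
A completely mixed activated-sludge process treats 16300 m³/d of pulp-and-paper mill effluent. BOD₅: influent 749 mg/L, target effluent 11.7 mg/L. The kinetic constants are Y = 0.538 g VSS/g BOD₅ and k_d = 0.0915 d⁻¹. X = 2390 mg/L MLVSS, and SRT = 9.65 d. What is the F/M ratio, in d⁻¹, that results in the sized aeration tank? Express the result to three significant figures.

F/M ≈ 0.368 d⁻¹

From the SRT design equation V = Y Q (S₀−S) θ_c / [X (1 + k_d θ_c)] = 0.538 × 16300 × (749 − 11.7) × 9.65 / [2390 × (1 + 0.0915 × 9.65)] = 6.24×10^7 / 4500 = 13864 m³.
Food-to-microorganism ratio F/M = Q S₀ / (V X) = 16300 × 749 / (13864 × 2390) = 0.3684 d⁻¹.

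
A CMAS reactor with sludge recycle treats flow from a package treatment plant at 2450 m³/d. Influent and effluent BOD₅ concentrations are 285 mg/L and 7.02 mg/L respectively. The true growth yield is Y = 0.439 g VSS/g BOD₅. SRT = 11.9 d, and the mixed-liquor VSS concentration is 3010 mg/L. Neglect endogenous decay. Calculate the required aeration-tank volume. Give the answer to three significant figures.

With k_d = 0 the design equation reduces to V = Y Q (S₀−S) θ_c / X = 0.439 × 2450 × (285 − 7.02) × 11.9 / 3010 = 1182 m³.

V ≈ 1180 m³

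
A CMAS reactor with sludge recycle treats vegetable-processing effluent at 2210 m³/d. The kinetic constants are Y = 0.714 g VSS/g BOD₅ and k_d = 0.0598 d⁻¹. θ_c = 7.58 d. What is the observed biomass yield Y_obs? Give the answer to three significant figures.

Y_obs ≈ 0.491 g VSS/g BOD₅

Correct the yield for decay: Y_obs = Y/(1 + k_d θ_c) = 0.714 / (1 + 0.0598 × 7.58) = 0.714 / 1.453 = 0.4913.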